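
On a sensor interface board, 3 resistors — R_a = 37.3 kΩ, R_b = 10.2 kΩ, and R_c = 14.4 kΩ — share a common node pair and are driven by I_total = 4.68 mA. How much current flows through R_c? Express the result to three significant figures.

I ≈ 1.67 mA

Conductances: ΣG = 1/37.3 + 1/10.2 + 1/14.4 = 0.1943 (1/kΩ).
R_c takes the fraction G_k/ΣG = 0.06944/0.1943 = 0.3574, so I = 4.68 × 0.3574 = 1.673 mA.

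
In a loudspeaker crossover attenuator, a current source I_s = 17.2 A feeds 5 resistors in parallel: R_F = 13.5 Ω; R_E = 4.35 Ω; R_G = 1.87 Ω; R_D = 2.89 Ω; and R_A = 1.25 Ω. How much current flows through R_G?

I ≈ 4.63 A

ΣG = 1/13.5 + 1/4.35 + 1/1.87 + 1/2.89 + 1/1.25 = 1.985.
Current divider: I(R_G) = I_s · G_k/ΣG = 17.2 × (0.5348/1.985) = 17.2 × 0.2694 = 4.634 A.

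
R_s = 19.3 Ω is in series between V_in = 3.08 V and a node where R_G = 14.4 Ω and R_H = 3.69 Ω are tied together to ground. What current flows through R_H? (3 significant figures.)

Parallel bank: R_p = 1/(1/14.4 + 1/3.69) = 2.937 Ω.
V_A by voltage divider: V_A = 3.08 × 2.937/(19.3 + 2.937) = 0.4068 V.
I(R_H) = V_A / R_H = 0.4068/3.69 = 0.1103 A.
(Check via current divider: I_total = 0.1385 A; share G_k/ΣG = 0.7960 → same result.)

I ≈ 0.110 A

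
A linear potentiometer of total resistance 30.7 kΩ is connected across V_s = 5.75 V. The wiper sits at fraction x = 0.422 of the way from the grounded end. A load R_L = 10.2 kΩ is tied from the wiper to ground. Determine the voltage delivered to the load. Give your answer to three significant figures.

V_out ≈ 1.40 V

Lower segment x·R_p = 12.96 kΩ; upper segment (1−x)·R_p = 17.74 kΩ.
Lower segment in parallel with the load: 12.96 ‖ 10.2 = 5.707 kΩ.
Loaded-divider output: V_out = 5.75 × 0.2433 = 1.399 V.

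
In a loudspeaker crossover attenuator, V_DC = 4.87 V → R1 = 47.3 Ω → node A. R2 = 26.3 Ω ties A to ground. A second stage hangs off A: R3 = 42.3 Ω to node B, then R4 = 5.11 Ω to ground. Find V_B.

Looking into the second stage from A: R3 + R4 = 47.41 Ω appears in parallel with R2.
R2 ‖ (R3+R4) = 16.92 Ω.
First divider: V_A = V_DC · 16.92/(47.3 + 16.92) = 1.283 V.
Then the unloaded second divider: V_B = V_A × R4/(R3+R4) = 1.283 × 0.1078 = 0.1383 V.

V_B ≈ 0.138 V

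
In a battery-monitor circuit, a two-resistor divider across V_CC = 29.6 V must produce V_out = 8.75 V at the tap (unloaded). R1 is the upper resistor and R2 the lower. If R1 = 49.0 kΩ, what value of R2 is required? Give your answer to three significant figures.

R2 ≈ 20.6 kΩ

The divider ratio is R2/(R1+R2) = 8.75/29.6 = 0.2956.
R2 = R1 · 0.2956/(1 − 0.2956) = 20.56 kΩ.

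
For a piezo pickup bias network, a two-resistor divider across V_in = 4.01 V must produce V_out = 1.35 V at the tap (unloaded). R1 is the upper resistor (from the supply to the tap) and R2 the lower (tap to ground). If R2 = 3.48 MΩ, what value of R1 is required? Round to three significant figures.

V_out/V_in = R2/(R1+R2) = 0.3367.
Rearranging, R1 = R2·(1−k)/k = 3.48 × 1.970 = 6.857 MΩ.

R1 ≈ 6.86 MΩ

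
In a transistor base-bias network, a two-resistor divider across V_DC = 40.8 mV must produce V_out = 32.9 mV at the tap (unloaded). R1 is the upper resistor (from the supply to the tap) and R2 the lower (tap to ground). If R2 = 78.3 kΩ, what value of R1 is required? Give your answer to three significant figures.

The divider ratio is R2/(R1+R2) = 32.9/40.8 = 0.8064.
So R1 = R2 · (V_DC/V_out − 1) = 78.3 × (40.8/32.9 − 1) = 78.3 × 0.2401 = 18.80 kΩ.

R1 ≈ 18.8 kΩ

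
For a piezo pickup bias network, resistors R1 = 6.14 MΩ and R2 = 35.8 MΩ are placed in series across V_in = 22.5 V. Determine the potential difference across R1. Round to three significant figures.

V ≈ 3.29 V

Total series resistance ΣR = 6.14 + 35.8 = 41.94 MΩ.
V = V_in · R/ΣR = 22.5 × 0.1464 = 3.294 V.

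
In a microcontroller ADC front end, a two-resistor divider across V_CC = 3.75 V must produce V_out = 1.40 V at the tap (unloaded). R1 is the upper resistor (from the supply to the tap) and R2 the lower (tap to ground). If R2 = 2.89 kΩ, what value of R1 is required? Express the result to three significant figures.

Required fraction k = V_out/V_CC = 0.3733.
Rearranging, R1 = R2·(1−k)/k = 2.89 × 1.679 = 4.851 kΩ.

R1 ≈ 4.85 kΩ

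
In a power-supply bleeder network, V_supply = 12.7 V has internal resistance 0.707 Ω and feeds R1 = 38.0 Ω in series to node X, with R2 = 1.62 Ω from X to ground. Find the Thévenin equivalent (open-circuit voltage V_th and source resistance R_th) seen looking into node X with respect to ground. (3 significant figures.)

V_th ≈ 0.510 V, R_th ≈ 1.55 Ω

R1' = 0.707 + 38.0 = 38.71 Ω (source resistance + R1).
With X open, the divider is unloaded: V_th = 12.7 × 1.62/40.33 = 0.5102 V.
Zeroing V_supply shorts the top of R1' to ground, so R_th = R1' ‖ R2 = 1.555 Ω.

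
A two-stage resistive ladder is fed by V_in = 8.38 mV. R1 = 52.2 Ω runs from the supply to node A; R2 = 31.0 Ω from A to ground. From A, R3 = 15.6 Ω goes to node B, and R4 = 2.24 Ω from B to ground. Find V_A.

Looking into the second stage from A: R3 + R4 = 17.84 Ω appears in parallel with R2.
R2 ‖ (R3+R4) = 11.32 Ω.
V_A = 8.38 × 11.32/(52.2 + 11.32) = 1.494 mV.

V_A ≈ 1.49 mV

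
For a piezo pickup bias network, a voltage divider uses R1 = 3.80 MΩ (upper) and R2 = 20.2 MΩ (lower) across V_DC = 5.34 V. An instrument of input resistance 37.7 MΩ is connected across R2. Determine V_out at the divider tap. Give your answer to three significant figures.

The load sits in parallel with R2, giving an effective lower resistance R2' = R2·R_L/(R2+R_L) = 13.15 MΩ.
Now apply the divider: V_out = 5.34 × 0.7758 = 4.143 V.

V_out ≈ 4.14 V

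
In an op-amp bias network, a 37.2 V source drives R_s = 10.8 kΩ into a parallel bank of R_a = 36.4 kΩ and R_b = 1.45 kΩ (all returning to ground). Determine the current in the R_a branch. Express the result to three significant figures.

I ≈ 0.117 mA

Combine the parallel branches: R_p = (1/36.4 + 1/1.45)⁻¹ = 1.394 kΩ.
V_A = 37.2 × 1.394/12.19 = 4.254 V.
Branch current I = V_A/R_a = 4.254/36.4 = 0.1169 mA.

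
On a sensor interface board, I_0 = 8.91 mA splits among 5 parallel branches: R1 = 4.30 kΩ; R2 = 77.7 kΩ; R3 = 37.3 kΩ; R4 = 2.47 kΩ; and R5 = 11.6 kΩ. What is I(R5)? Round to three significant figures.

I ≈ 1.01 mA

Total conductance ΣG = 1/4.30 + 1/77.7 + 1/37.3 + 1/2.47 + 1/11.6 = 0.7633 (units of 1/kΩ).
R5 takes the fraction G_k/ΣG = 0.08621/0.7633 = 0.1129, so I = 8.91 × 0.1129 = 1.006 mA.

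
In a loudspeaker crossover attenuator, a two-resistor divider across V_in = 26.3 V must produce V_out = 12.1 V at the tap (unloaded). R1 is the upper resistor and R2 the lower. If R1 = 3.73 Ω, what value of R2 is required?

R2 ≈ 3.18 Ω

Required fraction k = V_out/V_in = 0.4601.
R2 = R1 · 0.4601/(1 − 0.4601) = 3.178 Ω.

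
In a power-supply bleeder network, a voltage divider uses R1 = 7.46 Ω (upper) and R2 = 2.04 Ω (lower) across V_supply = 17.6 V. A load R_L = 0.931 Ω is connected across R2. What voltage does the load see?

First combine the lower leg with the load: R2 ‖ R_L = 0.6393 Ω.
Voltage divider with the loaded lower leg: V_out = 17.6 × 0.6393/(7.46 + 0.6393) = 17.6 × 0.07893 = 1.389 V.
(Unloaded it would be 3.78 V; the load pulls it down.)

V_out ≈ 1.39 V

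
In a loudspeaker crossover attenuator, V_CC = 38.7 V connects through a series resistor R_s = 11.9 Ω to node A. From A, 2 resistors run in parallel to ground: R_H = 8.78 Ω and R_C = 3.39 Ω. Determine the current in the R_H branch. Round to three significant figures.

I ≈ 0.751 A

Parallel bank: R_p = 1/(1/8.78 + 1/3.39) = 2.446 Ω.
Node voltage V_A = V_CC · R_p/(R_s + R_p) = 38.7 × 0.1705 = 6.598 V.
I(R_H) = V_A / R_H = 6.598/8.78 = 0.7514 A.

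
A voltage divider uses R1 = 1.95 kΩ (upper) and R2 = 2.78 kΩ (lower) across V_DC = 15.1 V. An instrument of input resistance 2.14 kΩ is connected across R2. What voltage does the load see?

R2 ‖ R_L = (2.78 × 2.14)/(2.78 + 2.14) = 1.209 kΩ.
Voltage divider with the loaded lower leg: V_out = 15.1 × 1.209/(1.95 + 1.209) = 15.1 × 0.3828 = 5.780 V.

V_out ≈ 5.78 V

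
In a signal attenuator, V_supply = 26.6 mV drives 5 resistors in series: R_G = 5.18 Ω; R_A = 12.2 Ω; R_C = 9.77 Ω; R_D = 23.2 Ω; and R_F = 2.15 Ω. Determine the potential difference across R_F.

V ≈ 1.09 mV

Total series resistance ΣR = 5.18 + 12.2 + 9.77 + 23.2 + 2.15 = 52.50 Ω.
Voltage divider: V = V_supply · (2.150 / 52.50) = 26.6 × 0.04095 = 1.089 mV.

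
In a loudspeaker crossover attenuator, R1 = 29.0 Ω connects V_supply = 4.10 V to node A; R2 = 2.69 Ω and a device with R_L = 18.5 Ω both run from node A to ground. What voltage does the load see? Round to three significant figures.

V_out ≈ 0.307 V

First combine the lower leg with the load: R2 ‖ R_L = 2.349 Ω.
Voltage divider with the loaded lower leg: V_out = 4.10 × 2.349/(29.0 + 2.349) = 4.10 × 0.07492 = 0.3072 V.
(Unloaded it would be 0.348 V; the load pulls it down.)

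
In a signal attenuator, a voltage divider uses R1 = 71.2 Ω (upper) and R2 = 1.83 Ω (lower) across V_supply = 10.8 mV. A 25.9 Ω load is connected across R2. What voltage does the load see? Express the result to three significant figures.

First combine the lower leg with the load: R2 ‖ R_L = 1.709 Ω.
Then V_out = V_supply · R2'/(R1 + R2') = 10.8 × 1.709/72.91 = 0.2532 mV.

V_out ≈ 0.253 mV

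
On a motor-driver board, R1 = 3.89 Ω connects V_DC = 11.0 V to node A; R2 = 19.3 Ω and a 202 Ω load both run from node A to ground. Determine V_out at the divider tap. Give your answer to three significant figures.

The load sits in parallel with R2, giving an effective lower resistance R2' = R2·R_L/(R2+R_L) = 17.62 Ω.
Voltage divider with the loaded lower leg: V_out = 11.0 × 17.62/(3.89 + 17.62) = 11.0 × 0.8191 = 9.010 V.
(Unloaded it would be 9.15 V; the load pulls it down.)

V_out ≈ 9.01 V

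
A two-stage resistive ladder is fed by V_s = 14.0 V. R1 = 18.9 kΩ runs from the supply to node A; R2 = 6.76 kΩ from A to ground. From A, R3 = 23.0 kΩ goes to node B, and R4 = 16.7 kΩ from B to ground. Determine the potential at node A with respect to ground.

Looking into the second stage from A: R3 + R4 = 39.70 kΩ appears in parallel with R2.
Effective lower resistance at A: R2 ‖ 39.70 = 5.776 kΩ.
First divider: V_A = V_s · 5.776/(18.9 + 5.776) = 3.277 V.

V_A ≈ 3.28 V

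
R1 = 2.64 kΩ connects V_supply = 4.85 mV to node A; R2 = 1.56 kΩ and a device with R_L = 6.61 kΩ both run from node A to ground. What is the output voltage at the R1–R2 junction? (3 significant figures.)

V_out ≈ 1.57 mV

R2 ‖ R_L = (1.56 × 6.61)/(1.56 + 6.61) = 1.262 kΩ.
Voltage divider with the loaded lower leg: V_out = 4.85 × 1.262/(2.64 + 1.262) = 4.85 × 0.3234 = 1.569 mV.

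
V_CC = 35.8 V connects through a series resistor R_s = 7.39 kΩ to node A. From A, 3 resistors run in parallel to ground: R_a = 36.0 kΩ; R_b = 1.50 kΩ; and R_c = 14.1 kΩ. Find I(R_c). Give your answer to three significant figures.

I ≈ 0.381 mA

Combine the parallel branches: R_p = (1/36.0 + 1/1.50 + 1/14.1)⁻¹ = 1.307 kΩ.
V_A by voltage divider: V_A = 35.8 × 1.307/(7.39 + 1.307) = 5.379 V.
Branch current I = V_A/R_c = 5.379/14.1 = 0.3815 mA.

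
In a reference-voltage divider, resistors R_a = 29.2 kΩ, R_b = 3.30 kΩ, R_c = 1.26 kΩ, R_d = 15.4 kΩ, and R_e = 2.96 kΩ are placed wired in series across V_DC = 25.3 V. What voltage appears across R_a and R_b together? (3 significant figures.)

V ≈ 15.8 V

ΣR = 29.2 + 3.30 + 1.26 + 15.4 + 2.96 = 52.12 kΩ.
R_{R_a..R_b} = 29.2 + 3.30 = 32.50 kΩ.
By the voltage-divider rule, V = 25.3 × 32.50/52.12 = 15.78 V.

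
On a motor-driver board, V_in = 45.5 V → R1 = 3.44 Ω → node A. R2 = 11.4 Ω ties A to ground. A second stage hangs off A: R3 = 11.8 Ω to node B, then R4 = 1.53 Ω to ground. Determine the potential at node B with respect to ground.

The second stage (R3 + R4 = 13.33 Ω) loads node A in parallel with R2.
R2 ‖ (R3+R4) = 6.145 Ω.
First divider: V_A = V_in · 6.145/(3.44 + 6.145) = 29.17 V.
Then the unloaded second divider: V_B = V_A × R4/(R3+R4) = 29.17 × 0.1148 = 3.348 V.

V_B ≈ 3.35 V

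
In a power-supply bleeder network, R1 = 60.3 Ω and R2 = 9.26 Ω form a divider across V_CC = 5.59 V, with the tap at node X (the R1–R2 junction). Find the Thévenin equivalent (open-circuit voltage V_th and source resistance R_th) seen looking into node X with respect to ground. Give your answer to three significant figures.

Open-circuit (no load on X): V_th = V_CC · R2/(R1 + R2) = 5.59 × 9.26/(60.30 + 9.26) = 0.7442 V.
Looking into X with the source shorted: R_th = R1·R2/(R1+R2) = 60.30 × 9.26/69.56 = 8.027 Ω.

V_th ≈ 0.744 V, R_th ≈ 8.03 Ω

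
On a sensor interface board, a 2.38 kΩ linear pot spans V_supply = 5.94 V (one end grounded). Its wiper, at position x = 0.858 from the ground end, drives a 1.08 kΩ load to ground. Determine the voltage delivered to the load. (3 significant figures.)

V_out ≈ 4.02 V

Split the track: R_lower = x·R_p = 2.042 kΩ, R_upper = (1−x)·R_p = 0.3380 kΩ.
R_L loads the lower segment: effective lower R = 0.7064 kΩ.
Loaded-divider output: V_out = 5.94 × 0.6764 = 4.018 V.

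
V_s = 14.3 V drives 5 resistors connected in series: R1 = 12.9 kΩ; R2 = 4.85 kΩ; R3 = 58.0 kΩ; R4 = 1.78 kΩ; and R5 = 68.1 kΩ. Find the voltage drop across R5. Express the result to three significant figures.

V ≈ 6.69 V

Total series resistance ΣR = 12.9 + 4.85 + 58.0 + 1.78 + 68.1 = 145.6 kΩ.
V = V_s · R/ΣR = 14.3 × 0.4676 = 6.687 V.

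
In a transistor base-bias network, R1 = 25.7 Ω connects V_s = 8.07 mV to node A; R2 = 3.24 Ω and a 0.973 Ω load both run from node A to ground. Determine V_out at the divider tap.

V_out ≈ 0.228 mV

R2 ‖ R_L = (3.24 × 0.973)/(3.24 + 0.973) = 0.7483 Ω.
Voltage divider with the loaded lower leg: V_out = 8.07 × 0.7483/(25.7 + 0.7483) = 8.07 × 0.02829 = 0.2283 mV.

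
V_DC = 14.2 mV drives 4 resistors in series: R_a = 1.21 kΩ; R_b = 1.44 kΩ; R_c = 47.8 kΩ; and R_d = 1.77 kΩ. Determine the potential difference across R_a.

V ≈ 0.329 mV

Series total: ΣR = 1.21 + 1.44 + 47.8 + 1.77 = 52.22 kΩ.
By the voltage-divider rule, V = 14.2 × 1.210/52.22 = 0.3290 mV.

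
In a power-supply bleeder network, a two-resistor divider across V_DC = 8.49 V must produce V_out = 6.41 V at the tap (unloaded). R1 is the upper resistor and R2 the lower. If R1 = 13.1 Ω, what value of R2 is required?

V_out/V_DC = R2/(R1+R2) = 0.7550.
R2 = R1 · 0.7550/(1 − 0.7550) = 40.37 Ω.

R2 ≈ 40.4 Ω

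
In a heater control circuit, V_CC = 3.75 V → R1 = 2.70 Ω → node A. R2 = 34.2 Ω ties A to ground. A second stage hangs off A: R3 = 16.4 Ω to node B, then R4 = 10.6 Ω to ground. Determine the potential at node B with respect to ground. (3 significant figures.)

The second stage (R3 + R4 = 27.00 Ω) loads node A in parallel with R2.
Effective lower resistance at A: R2 ‖ 27.00 = 15.09 Ω.
So V_A = 3.75 × 0.8482 = 3.181 V.
V_B = V_A × 0.3926 = 1.249 V.

V_B ≈ 1.25 V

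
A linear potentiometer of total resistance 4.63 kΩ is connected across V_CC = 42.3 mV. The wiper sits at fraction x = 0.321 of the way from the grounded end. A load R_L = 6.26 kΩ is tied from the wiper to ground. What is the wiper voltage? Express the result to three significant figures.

V_out ≈ 11.7 mV

The pot divides into 3.144 kΩ above the wiper and 1.486 kΩ below.
Lower segment in parallel with the load: 1.486 ‖ 6.26 = 1.201 kΩ.
Then V_out = V_CC · 1.201/(3.144 + 1.201) = 11.69 mV.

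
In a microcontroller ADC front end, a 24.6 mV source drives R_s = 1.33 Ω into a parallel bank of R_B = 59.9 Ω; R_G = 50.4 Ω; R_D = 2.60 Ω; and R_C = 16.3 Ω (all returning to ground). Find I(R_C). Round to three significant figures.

Equivalent of the parallel group: R_p = 2.073 Ω.
Node voltage V_A = V_DC · R_p/(R_s + R_p) = 24.6 × 0.6091 = 14.98 mV.
I(R_C) = V_A / R_C = 14.98/16.3 = 0.9193 mA.

I ≈ 0.919 mA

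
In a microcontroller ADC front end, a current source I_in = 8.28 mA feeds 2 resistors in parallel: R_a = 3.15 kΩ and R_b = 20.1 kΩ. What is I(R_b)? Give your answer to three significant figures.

I ≈ 1.12 mA

Two-branch current divider: I_k = I_in · R_other/(R_1 + R_2).
I(R_b) = 8.28 × 3.15/(3.15 + 20.1) = 8.28 × 0.1355 = 1.122 mA.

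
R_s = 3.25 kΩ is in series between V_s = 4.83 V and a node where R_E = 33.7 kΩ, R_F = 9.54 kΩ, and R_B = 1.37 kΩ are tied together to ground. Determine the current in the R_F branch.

Equivalent of the parallel group: R_p = 1.157 kΩ.
V_A by voltage divider: V_A = 4.83 × 1.157/(3.25 + 1.157) = 1.268 V.
I(R_F) = V_A / R_F = 1.268/9.54 = 0.1329 mA.
(Equivalently: I_total = 1.096 mA, then current-divider fraction G_k/ΣG = 0.1213.)

I ≈ 0.133 mA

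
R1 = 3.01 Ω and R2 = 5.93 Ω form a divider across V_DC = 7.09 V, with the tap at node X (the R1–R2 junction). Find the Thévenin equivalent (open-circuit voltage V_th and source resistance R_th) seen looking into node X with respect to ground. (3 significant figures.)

Open-circuit (no load on X): V_th = V_DC · R2/(R1 + R2) = 7.09 × 5.93/(3.010 + 5.93) = 4.703 V.
Looking into X with the source shorted: R_th = R1·R2/(R1+R2) = 3.010 × 5.93/8.940 = 1.997 Ω.

V_th ≈ 4.70 V, R_th ≈ 2.00 Ω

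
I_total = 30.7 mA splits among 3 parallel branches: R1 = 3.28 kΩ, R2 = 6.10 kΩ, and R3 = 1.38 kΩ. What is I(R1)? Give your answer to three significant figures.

I ≈ 7.84 mA

Conductances: ΣG = 1/3.28 + 1/6.10 + 1/1.38 = 1.193 (1/kΩ).
Current divider: I(R1) = I_total · G_k/ΣG = 30.7 × (0.3049/1.193) = 30.7 × 0.2555 = 7.843 mA.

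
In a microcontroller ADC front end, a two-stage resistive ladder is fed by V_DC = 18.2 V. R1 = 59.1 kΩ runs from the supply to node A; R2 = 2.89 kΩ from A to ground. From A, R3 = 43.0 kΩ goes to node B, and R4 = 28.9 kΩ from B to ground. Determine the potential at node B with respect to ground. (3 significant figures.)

V_B ≈ 0.328 V

The second stage (R3 + R4 = 71.90 kΩ) loads node A in parallel with R2.
Effective lower resistance at A: R2 ‖ 71.90 = 2.778 kΩ.
V_A = 18.2 × 2.778/(59.1 + 2.778) = 0.8172 V.
Stage 2 is unloaded, so V_B = V_A · R4/(R3+R4) = 0.8172 × 28.9/71.90 = 0.3285 V.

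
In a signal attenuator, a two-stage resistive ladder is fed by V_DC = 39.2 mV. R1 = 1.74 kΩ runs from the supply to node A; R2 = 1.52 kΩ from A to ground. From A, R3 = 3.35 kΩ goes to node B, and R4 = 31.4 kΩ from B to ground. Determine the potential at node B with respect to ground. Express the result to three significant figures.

V_B ≈ 16.1 mV

Node A sees R2 in parallel with the series input of stage 2, R3 + R4 = 34.75 kΩ.
R2 ‖ (R3+R4) = 1.456 kΩ.
V_A = 39.2 × 1.456/(1.74 + 1.456) = 17.86 mV.
Stage 2 is unloaded, so V_B = V_A · R4/(R3+R4) = 17.86 × 31.4/34.75 = 16.14 mV.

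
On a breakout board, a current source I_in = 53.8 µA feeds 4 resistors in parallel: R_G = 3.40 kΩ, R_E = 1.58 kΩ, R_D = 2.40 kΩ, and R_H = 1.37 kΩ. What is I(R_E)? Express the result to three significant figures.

Total conductance ΣG = 1/3.40 + 1/1.58 + 1/2.40 + 1/1.37 = 2.074 (units of 1/kΩ).
Current divider: I(R_E) = I_in · G_k/ΣG = 53.8 × (0.6329/2.074) = 53.8 × 0.3052 = 16.42 µA.

I ≈ 16.4 µA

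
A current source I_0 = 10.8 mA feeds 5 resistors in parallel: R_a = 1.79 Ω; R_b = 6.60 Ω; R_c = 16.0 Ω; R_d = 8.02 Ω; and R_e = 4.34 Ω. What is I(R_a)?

I ≈ 5.35 mA

Total conductance ΣG = 1/1.79 + 1/6.60 + 1/16.0 + 1/8.02 + 1/4.34 = 1.128 (units of 1/Ω).
Current divider: I(R_a) = I_0 · G_k/ΣG = 10.8 × (0.5587/1.128) = 10.8 × 0.4954 = 5.350 mA.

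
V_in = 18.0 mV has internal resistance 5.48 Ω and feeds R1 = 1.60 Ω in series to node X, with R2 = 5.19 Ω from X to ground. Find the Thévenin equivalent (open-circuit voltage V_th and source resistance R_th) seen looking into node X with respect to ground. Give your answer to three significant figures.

V_th ≈ 7.61 mV, R_th ≈ 2.99 Ω

R1' = 5.48 + 1.60 = 7.080 Ω (source resistance + R1).
V_th is the unloaded tap voltage: V_in · R2/(R1'+R2) = 18.0 × 0.4230 = 7.614 mV.
Looking into X with the source shorted: R_th = R1'·R2/(R1'+R2) = 7.080 × 5.19/12.27 = 2.995 Ω.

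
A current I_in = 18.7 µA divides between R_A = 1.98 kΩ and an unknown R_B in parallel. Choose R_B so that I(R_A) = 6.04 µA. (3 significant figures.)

R_B ≈ 0.945 kΩ

In a two-way split, I_A/I_in = R_B/(R_A + R_B).
6.04/18.7 = R_B/(R_A + R_B) → R_B = R_A · (0.3230)/(1 − 0.3230) = 1.98 × 0.4771 = 0.9446 kΩ.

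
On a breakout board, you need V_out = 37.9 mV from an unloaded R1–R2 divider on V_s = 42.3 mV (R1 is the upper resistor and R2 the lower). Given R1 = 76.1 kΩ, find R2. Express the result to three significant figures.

R2 ≈ 655 kΩ

The divider ratio is R2/(R1+R2) = 37.9/42.3 = 0.8960.
So R2 = R1 · V_out/(V_s − V_out) = 76.1 × 37.9/(42.3 − 37.9) = 76.1 × 8.614 = 655.5 kΩ.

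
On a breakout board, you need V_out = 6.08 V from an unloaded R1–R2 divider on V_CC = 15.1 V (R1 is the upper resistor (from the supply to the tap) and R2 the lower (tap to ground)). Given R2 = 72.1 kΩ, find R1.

V_out/V_CC = R2/(R1+R2) = 0.4026.
Rearranging, R1 = R2·(1−k)/k = 72.1 × 1.484 = 107.0 kΩ.

R1 ≈ 107 kΩ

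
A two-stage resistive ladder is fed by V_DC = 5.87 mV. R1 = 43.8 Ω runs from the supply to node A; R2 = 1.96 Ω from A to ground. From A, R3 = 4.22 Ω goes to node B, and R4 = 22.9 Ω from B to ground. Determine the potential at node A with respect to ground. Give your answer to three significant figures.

Looking into the second stage from A: R3 + R4 = 27.12 Ω appears in parallel with R2.
R2 ‖ (R3+R4) = 1.828 Ω.
First divider: V_A = V_DC · 1.828/(43.8 + 1.828) = 0.2352 mV.

V_A ≈ 0.235 mV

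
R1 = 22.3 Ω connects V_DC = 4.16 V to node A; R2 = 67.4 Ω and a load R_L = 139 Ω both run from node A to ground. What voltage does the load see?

The load sits in parallel with R2, giving an effective lower resistance R2' = R2·R_L/(R2+R_L) = 45.39 Ω.
Voltage divider with the loaded lower leg: V_out = 4.16 × 45.39/(22.3 + 45.39) = 4.16 × 0.6706 = 2.790 V.

V_out ≈ 2.79 V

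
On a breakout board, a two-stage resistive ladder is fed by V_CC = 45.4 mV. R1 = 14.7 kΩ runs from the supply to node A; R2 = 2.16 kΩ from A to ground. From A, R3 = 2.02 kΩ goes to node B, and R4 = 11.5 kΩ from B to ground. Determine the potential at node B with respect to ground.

V_B ≈ 4.34 mV

The second stage (R3 + R4 = 13.52 kΩ) loads node A in parallel with R2.
Effective lower resistance at A: R2 ‖ 13.52 = 1.862 kΩ.
V_A = 45.4 × 1.862/(14.7 + 1.862) = 5.105 mV.
Stage 2 is unloaded, so V_B = V_A · R4/(R3+R4) = 5.105 × 11.5/13.52 = 4.342 mV.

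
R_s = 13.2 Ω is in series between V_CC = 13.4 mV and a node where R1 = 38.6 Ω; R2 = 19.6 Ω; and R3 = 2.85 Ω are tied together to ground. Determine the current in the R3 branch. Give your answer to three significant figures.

Equivalent of the parallel group: R_p = 2.338 Ω.
V_A by voltage divider: V_A = 13.4 × 2.338/(13.2 + 2.338) = 2.016 mV.
I(R3) = V_A / R3 = 2.016/2.85 = 0.7073 mA.

I ≈ 0.707 mA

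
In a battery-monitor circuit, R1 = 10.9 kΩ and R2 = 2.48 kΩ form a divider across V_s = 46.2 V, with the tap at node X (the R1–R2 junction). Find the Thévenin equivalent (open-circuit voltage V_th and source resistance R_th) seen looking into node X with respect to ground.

V_th ≈ 8.56 V, R_th ≈ 2.02 kΩ

Open-circuit (no load on X): V_th = V_s · R2/(R1 + R2) = 46.2 × 2.48/(10.90 + 2.48) = 8.563 V.
With V_s suppressed (replaced by a short), R_th = R1 ‖ R2 = (10.90 × 2.48)/(10.90 + 2.48) = 2.020 kΩ.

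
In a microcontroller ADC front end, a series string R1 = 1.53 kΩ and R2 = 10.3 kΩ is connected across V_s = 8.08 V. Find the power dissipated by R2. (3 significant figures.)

ΣR = 11.83 kΩ → I = 8.08/11.83 = 0.6830 mA.
P(R2) = I²·R2 = (0.6830)² × 10.3 = 4.805 mW.

P ≈ 4.80 mW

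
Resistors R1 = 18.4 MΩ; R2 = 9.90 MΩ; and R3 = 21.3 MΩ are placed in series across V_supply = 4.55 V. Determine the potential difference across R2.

Total series resistance ΣR = 18.4 + 9.90 + 21.3 = 49.60 MΩ.
Voltage divider: V = V_supply · (9.900 / 49.60) = 4.55 × 0.1996 = 0.9082 V.

V ≈ 0.908 V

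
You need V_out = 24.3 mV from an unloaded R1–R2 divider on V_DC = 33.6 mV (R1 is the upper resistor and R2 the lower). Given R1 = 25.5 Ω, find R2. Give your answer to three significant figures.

R2 ≈ 66.6 Ω

V_out/V_DC = R2/(R1+R2) = 0.7232.
Rearranging, R2 = R1·k/(1−k) = 25.5 × 2.613 = 66.63 Ω.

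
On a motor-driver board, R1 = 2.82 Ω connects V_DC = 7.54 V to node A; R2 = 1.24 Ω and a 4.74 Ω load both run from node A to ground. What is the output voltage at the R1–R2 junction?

V_out ≈ 1.95 V

R2 ‖ R_L = (1.24 × 4.74)/(1.24 + 4.74) = 0.9829 Ω.
Now apply the divider: V_out = 7.54 × 0.2585 = 1.949 V.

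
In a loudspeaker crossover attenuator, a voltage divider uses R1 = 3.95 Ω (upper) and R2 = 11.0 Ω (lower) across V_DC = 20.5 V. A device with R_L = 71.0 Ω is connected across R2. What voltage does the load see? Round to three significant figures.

V_out ≈ 14.5 V

First combine the lower leg with the load: R2 ‖ R_L = 9.524 Ω.
Now apply the divider: V_out = 20.5 × 0.7069 = 14.49 V.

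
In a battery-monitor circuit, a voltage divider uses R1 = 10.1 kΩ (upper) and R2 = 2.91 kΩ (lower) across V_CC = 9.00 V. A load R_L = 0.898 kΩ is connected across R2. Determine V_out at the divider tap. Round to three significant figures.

V_out ≈ 0.573 V

The load sits in parallel with R2, giving an effective lower resistance R2' = R2·R_L/(R2+R_L) = 0.6862 kΩ.
Now apply the divider: V_out = 9.00 × 0.06362 = 0.5726 V.
(Unloaded it would be 2.01 V; the load pulls it down.)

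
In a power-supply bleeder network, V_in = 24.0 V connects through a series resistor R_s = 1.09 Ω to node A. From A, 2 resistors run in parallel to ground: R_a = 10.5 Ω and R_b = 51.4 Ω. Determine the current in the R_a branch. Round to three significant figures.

I ≈ 2.03 A

Parallel bank: R_p = 1/(1/10.5 + 1/51.4) = 8.719 Ω.
V_A by voltage divider: V_A = 24.0 × 8.719/(1.09 + 8.719) = 21.33 V.
I(R_a) = V_A / R_a = 21.33/10.5 = 2.032 A.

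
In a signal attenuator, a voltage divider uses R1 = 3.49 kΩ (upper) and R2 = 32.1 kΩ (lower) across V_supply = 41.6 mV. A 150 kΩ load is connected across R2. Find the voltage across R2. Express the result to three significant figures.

V_out ≈ 36.7 mV

R2 ‖ R_L = (32.1 × 150)/(32.1 + 150) = 26.44 kΩ.
Then V_out = V_supply · R2'/(R1 + R2') = 41.6 × 26.44/29.93 = 36.75 mV.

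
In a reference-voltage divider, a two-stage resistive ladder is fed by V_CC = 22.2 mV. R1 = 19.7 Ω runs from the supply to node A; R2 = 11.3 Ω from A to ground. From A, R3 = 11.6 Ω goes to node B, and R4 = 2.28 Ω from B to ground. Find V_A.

The second stage (R3 + R4 = 13.88 Ω) loads node A in parallel with R2.
R2 ‖ (R3+R4) = 6.229 Ω.
So V_A = 22.2 × 0.2402 = 5.333 mV.

V_A ≈ 5.33 mV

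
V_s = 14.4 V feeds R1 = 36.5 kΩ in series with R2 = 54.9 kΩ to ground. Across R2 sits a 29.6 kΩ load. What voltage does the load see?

The load sits in parallel with R2, giving an effective lower resistance R2' = R2·R_L/(R2+R_L) = 19.23 kΩ.
Voltage divider with the loaded lower leg: V_out = 14.4 × 19.23/(36.5 + 19.23) = 14.4 × 0.3451 = 4.969 V.

V_out ≈ 4.97 V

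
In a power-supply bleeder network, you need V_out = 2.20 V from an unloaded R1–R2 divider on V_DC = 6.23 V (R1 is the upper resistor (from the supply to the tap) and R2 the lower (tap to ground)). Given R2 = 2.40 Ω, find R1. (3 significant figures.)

R1 ≈ 4.40 Ω

The divider ratio is R2/(R1+R2) = 2.20/6.23 = 0.3531.
Rearranging, R1 = R2·(1−k)/k = 2.40 × 1.832 = 4.396 Ω.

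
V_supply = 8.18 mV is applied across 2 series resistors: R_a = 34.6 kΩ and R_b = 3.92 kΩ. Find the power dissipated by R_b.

P ≈ 0.177 nW

The common current is I = 8.18/38.52 = 0.2124 µA.
P = I²R = 0.04510 × 3.92 = 0.1768 nW.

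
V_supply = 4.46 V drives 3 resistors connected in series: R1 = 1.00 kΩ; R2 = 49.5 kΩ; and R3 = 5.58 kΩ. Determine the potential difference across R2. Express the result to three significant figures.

V ≈ 3.94 V

ΣR = 1.00 + 49.5 + 5.58 = 56.08 kΩ.
Voltage divider: V = V_supply · (49.50 / 56.08) = 4.46 × 0.8827 = 3.937 V.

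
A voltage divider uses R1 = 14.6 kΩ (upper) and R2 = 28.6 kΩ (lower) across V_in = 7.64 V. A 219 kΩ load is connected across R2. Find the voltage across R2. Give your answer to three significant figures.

R2 ‖ R_L = (28.6 × 219)/(28.6 + 219) = 25.30 kΩ.
Now apply the divider: V_out = 7.64 × 0.6341 = 4.844 V.

V_out ≈ 4.84 V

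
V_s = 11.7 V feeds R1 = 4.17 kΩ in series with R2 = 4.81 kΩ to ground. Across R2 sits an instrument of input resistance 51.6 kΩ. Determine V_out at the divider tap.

R2 ‖ R_L = (4.81 × 51.6)/(4.81 + 51.6) = 4.400 kΩ.
Then V_out = V_s · R2'/(R1 + R2') = 11.7 × 4.400/8.570 = 6.007 V.

V_out ≈ 6.01 V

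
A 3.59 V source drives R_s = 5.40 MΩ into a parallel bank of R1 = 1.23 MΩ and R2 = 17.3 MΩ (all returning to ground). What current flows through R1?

Parallel bank: R_p = 1/(1/1.23 + 1/17.3) = 1.148 MΩ.
V_A = 3.59 × 1.148/6.548 = 0.6296 V.
Branch current I = V_A/R1 = 0.6296/1.23 = 0.5118 µA.

I ≈ 0.512 µA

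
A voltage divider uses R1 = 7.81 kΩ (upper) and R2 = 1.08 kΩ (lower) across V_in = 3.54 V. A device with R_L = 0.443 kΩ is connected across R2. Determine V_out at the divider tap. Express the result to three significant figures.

V_out ≈ 0.137 V

R2 ‖ R_L = (1.08 × 0.443)/(1.08 + 0.443) = 0.3141 kΩ.
Voltage divider with the loaded lower leg: V_out = 3.54 × 0.3141/(7.81 + 0.3141) = 3.54 × 0.03867 = 0.1369 V.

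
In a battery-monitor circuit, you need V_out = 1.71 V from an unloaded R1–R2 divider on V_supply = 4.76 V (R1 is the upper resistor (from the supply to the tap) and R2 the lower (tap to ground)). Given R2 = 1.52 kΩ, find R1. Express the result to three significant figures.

R1 ≈ 2.71 kΩ

Required fraction k = V_out/V_supply = 0.3592.
Rearranging, R1 = R2·(1−k)/k = 1.52 × 1.784 = 2.711 kΩ.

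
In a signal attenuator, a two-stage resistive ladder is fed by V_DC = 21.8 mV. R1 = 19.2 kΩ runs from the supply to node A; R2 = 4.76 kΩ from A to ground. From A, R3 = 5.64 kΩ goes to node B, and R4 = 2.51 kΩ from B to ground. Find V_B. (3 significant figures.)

Looking into the second stage from A: R3 + R4 = 8.150 kΩ appears in parallel with R2.
R2 ‖ (R3+R4) = 3.005 kΩ.
V_A = 21.8 × 3.005/(19.2 + 3.005) = 2.950 mV.
Then the unloaded second divider: V_B = V_A × R4/(R3+R4) = 2.950 × 0.3080 = 0.9086 mV.

V_B ≈ 0.909 mV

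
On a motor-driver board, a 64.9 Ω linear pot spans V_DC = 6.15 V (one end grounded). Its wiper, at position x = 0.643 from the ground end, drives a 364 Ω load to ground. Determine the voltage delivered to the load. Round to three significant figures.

The pot divides into 23.17 Ω above the wiper and 41.73 Ω below.
Lower segment in parallel with the load: 41.73 ‖ 364 = 37.44 Ω.
Loaded-divider output: V_out = 6.15 × 0.6177 = 3.799 V.
(Unloaded: V_out = x·V_DC = 3.95 V.)

V_out ≈ 3.80 V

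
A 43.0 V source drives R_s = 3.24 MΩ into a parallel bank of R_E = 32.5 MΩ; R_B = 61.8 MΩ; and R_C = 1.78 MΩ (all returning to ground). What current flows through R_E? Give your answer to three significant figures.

Parallel bank: R_p = 1/(1/32.5 + 1/61.8 + 1/1.78) = 1.643 MΩ.
Node voltage V_A = V_in · R_p/(R_s + R_p) = 43.0 × 0.3364 = 14.47 V.
Branch current I = V_A/R_E = 14.47/32.5 = 0.4451 µA.

I ≈ 0.445 µA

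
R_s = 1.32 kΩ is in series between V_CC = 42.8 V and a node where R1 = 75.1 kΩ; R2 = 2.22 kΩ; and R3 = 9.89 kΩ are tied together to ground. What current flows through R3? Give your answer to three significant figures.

I ≈ 2.48 mA

Equivalent of the parallel group: R_p = 1.770 kΩ.
V_A = 42.8 × 1.770/3.090 = 24.52 V.
I(R3) = V_A / R3 = 24.52/9.89 = 2.479 mA.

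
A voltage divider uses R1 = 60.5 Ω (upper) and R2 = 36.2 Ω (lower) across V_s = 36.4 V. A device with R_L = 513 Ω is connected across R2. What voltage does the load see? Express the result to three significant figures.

R2 ‖ R_L = (36.2 × 513)/(36.2 + 513) = 33.81 Ω.
Voltage divider with the loaded lower leg: V_out = 36.4 × 33.81/(60.5 + 33.81) = 36.4 × 0.3585 = 13.05 V.

V_out ≈ 13.1 V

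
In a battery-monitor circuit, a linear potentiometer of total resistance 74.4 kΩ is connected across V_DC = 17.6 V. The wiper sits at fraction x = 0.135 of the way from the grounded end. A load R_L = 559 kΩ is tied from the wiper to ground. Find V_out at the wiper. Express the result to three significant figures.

The pot divides into 64.36 kΩ above the wiper and 10.04 kΩ below.
R_L loads the lower segment: effective lower R = 9.867 kΩ.
Then V_out = V_DC · 9.867/(64.36 + 9.867) = 2.340 V.
(Unloaded: V_out = x·V_DC = 2.38 V.)

V_out ≈ 2.34 V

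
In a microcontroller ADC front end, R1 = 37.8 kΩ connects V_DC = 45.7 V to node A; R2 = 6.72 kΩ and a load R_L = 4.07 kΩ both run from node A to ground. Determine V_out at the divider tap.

V_out ≈ 2.87 V

R2 ‖ R_L = (6.72 × 4.07)/(6.72 + 4.07) = 2.535 kΩ.
Then V_out = V_DC · R2'/(R1 + R2') = 45.7 × 2.535/40.33 = 2.872 V.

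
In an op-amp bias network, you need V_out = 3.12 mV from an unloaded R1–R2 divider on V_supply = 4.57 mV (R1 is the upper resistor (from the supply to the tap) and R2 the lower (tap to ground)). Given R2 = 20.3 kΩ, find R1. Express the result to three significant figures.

R1 ≈ 9.43 kΩ

Required fraction k = V_out/V_supply = 0.6827.
So R1 = R2 · (V_supply/V_out − 1) = 20.3 × (4.57/3.12 − 1) = 20.3 × 0.4647 = 9.434 kΩ.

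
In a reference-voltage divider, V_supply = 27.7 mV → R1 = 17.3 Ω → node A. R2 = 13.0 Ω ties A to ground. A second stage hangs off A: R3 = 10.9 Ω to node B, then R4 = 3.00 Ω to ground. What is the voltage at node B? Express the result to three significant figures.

Node A sees R2 in parallel with the series input of stage 2, R3 + R4 = 13.90 Ω.
R2 ‖ (R3+R4) = 6.717 Ω.
V_A = 27.7 × 6.717/(17.3 + 6.717) = 7.747 mV.
Then the unloaded second divider: V_B = V_A × R4/(R3+R4) = 7.747 × 0.2158 = 1.672 mV.

V_B ≈ 1.67 mV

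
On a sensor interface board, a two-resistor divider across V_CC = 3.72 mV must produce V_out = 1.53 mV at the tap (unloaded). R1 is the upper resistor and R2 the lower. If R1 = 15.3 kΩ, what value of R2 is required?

R2 ≈ 10.7 kΩ

Required fraction k = V_out/V_CC = 0.4113.
So R2 = R1 · V_out/(V_CC − V_out) = 15.3 × 1.53/(3.72 − 1.53) = 15.3 × 0.6986 = 10.69 kΩ.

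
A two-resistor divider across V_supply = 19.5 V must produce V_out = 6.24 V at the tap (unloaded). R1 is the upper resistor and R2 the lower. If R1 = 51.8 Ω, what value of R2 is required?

R2 ≈ 24.4 Ω

The divider ratio is R2/(R1+R2) = 6.24/19.5 = 0.3200.
Rearranging, R2 = R1·k/(1−k) = 51.8 × 0.4706 = 24.38 Ω.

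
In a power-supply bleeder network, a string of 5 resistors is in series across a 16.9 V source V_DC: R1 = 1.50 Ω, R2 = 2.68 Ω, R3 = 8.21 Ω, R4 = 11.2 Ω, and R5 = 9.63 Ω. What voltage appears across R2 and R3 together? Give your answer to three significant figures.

V ≈ 5.54 V

ΣR = 1.50 + 2.68 + 8.21 + 11.2 + 9.63 = 33.22 Ω.
R_{R2..R3} = 2.68 + 8.21 = 10.89 Ω.
By the voltage-divider rule, V = 16.9 × 10.89/33.22 = 5.540 V.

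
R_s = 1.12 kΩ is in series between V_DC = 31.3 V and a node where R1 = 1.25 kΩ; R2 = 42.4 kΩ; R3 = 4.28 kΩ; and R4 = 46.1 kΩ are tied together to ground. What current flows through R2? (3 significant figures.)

Combine the parallel branches: R_p = (1/1.25 + 1/42.4 + 1/4.28 + 1/46.1)⁻¹ = 0.9269 kΩ.
Node voltage V_A = V_DC · R_p/(R_s + R_p) = 31.3 × 0.4528 = 14.17 V.
Branch current I = V_A/R2 = 14.17/42.4 = 0.3343 mA.

I ≈ 0.334 mA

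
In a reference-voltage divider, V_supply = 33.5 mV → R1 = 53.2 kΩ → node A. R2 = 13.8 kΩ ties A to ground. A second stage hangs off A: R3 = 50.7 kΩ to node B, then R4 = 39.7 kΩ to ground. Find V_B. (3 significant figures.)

The second stage (R3 + R4 = 90.40 kΩ) loads node A in parallel with R2.
Effective lower resistance at A: R2 ‖ 90.40 = 11.97 kΩ.
So V_A = 33.5 × 0.1837 = 6.154 mV.
Stage 2 is unloaded, so V_B = V_A · R4/(R3+R4) = 6.154 × 39.7/90.40 = 2.703 mV.

V_B ≈ 2.70 mV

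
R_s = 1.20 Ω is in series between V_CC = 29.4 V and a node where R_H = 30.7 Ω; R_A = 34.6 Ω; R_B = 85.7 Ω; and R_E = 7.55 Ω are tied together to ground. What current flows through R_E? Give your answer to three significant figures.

I ≈ 3.12 A

Combine the parallel branches: R_p = (1/30.7 + 1/34.6 + 1/85.7 + 1/7.55)⁻¹ = 4.864 Ω.
V_A = 29.4 × 4.864/6.064 = 23.58 V.
Branch current I = V_A/R_E = 23.58/7.55 = 3.123 A.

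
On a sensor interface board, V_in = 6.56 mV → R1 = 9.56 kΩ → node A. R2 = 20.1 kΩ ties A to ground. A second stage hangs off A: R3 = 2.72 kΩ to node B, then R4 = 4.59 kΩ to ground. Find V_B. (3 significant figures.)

V_B ≈ 1.48 mV

Looking into the second stage from A: R3 + R4 = 7.310 kΩ appears in parallel with R2.
Effective lower resistance at A: R2 ‖ 7.310 = 5.360 kΩ.
First divider: V_A = V_in · 5.360/(9.56 + 5.360) = 2.357 mV.
Stage 2 is unloaded, so V_B = V_A · R4/(R3+R4) = 2.357 × 4.59/7.310 = 1.480 mV.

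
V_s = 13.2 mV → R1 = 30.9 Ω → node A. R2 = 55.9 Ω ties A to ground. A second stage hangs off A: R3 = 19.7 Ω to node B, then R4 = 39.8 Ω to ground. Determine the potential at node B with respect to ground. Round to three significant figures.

Node A sees R2 in parallel with the series input of stage 2, R3 + R4 = 59.50 Ω.
R2 ‖ (R3+R4) = 28.82 Ω.
So V_A = 13.2 × 0.4826 = 6.370 mV.
Then the unloaded second divider: V_B = V_A × R4/(R3+R4) = 6.370 × 0.6689 = 4.261 mV.

V_B ≈ 4.26 mV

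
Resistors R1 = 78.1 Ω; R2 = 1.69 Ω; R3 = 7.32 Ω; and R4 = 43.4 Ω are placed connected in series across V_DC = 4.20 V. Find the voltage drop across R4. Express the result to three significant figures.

Series total: ΣR = 78.1 + 1.69 + 7.32 + 43.4 = 130.5 Ω.
By the voltage-divider rule, V = 4.20 × 43.40/130.5 = 1.397 V.

V ≈ 1.40 V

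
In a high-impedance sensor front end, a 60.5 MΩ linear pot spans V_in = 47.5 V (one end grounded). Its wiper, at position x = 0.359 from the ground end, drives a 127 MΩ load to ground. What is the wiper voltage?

Split the track: R_lower = x·R_p = 21.72 MΩ, R_upper = (1−x)·R_p = 38.78 MΩ.
Lower segment in parallel with the load: 21.72 ‖ 127 = 18.55 MΩ.
Then V_out = V_in · 18.55/(38.78 + 18.55) = 15.37 V.

V_out ≈ 15.4 V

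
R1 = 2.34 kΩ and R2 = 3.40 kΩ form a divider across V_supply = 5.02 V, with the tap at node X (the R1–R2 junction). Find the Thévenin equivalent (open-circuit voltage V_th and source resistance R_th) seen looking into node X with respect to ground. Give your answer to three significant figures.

V_th ≈ 2.97 V, R_th ≈ 1.39 kΩ

With X open, the divider is unloaded: V_th = 5.02 × 3.40/5.740 = 2.974 V.
Looking into X with the source shorted: R_th = R1·R2/(R1+R2) = 2.340 × 3.40/5.740 = 1.386 kΩ.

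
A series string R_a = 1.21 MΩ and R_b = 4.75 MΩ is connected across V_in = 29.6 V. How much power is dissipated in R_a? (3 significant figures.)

P ≈ 29.8 µW

The common current is I = 29.6/5.960 = 4.966 µA.
P(R_a) = I²·R_a = (4.966)² × 1.21 = 29.85 µW.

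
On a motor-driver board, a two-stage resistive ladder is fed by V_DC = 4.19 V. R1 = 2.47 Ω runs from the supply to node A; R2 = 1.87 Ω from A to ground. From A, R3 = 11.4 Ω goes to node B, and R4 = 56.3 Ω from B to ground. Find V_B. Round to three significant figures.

Node A sees R2 in parallel with the series input of stage 2, R3 + R4 = 67.70 Ω.
R2 ‖ (R3+R4) = 1.820 Ω.
First divider: V_A = V_DC · 1.820/(2.47 + 1.820) = 1.777 V.
V_B = V_A × 0.8316 = 1.478 V.

V_B ≈ 1.48 V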